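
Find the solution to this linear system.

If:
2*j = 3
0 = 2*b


Then:
b = 0
j = 3/2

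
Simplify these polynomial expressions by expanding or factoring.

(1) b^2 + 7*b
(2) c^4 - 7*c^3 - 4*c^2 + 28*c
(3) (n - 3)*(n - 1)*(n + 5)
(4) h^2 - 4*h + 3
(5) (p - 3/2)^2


(1) = b*(b + 7)
(2) = c*(c - 7)*(c - 2)*(c + 2)
(3) = n^3 + n^2 - 17*n + 15
(4) = (h - 3)*(h - 1)
(5) = p^2 - 3*p + 9/4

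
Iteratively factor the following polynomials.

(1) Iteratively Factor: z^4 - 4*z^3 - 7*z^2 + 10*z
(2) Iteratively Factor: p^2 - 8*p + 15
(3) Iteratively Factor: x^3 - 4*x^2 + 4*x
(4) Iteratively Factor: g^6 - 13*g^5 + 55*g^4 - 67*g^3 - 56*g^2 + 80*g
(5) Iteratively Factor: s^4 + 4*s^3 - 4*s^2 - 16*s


(1) = (z)*(z^3 - 4*z^2 - 7*z + 10) = z*(z - 5)*(z^2 + z - 2) = z*(z - 5)*(z - 1)*(z + 2)
(2) = (p - 3)*(p - 5)
(3) = (x - 2)*(x^2 - 2*x) = x*(x - 2)*(x - 2)
(4) = (g - 1)*(g^5 - 12*g^4 + 43*g^3 - 24*g^2 - 80*g) = g*(g - 1)*(g^4 - 12*g^3 + 43*g^2 - 24*g - 80) = g*(g - 5)*(g - 1)*(g^3 - 7*g^2 + 8*g + 16) = g*(g - 5)*(g - 4)*(g - 1)*(g^2 - 3*g - 4) = g*(g - 5)*(g - 4)^2*(g - 1)*(g + 1)
(5) = (s + 4)*(s^3 - 4*s) = (s - 2)*(s + 4)*(s^2 + 2*s) = (s - 2)*(s + 2)*(s + 4)*(s)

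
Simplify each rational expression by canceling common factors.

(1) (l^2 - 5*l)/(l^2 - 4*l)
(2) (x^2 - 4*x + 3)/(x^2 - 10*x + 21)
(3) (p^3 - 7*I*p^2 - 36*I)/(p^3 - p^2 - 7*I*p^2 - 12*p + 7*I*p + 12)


(1) = (l - 5)/(l - 4)
(2) = (x - 1)/(x - 7)
(3) = (p^2 - 4*I*p + 12)/(p^2 + p*(-1 - 4*I) + 4*I)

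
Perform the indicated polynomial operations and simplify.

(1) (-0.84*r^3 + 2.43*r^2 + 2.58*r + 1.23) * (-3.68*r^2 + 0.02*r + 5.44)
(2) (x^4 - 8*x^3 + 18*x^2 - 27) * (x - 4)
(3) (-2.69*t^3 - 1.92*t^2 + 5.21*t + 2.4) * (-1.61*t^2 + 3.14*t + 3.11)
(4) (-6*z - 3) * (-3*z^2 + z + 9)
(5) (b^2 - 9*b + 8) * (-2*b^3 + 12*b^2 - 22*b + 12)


(1) = 3.0912*r^5 - 8.9592*r^4 - 14.0154*r^3 + 8.7444*r^2 + 14.0598*r + 6.6912
(2) = x^5 - 12*x^4 + 50*x^3 - 72*x^2 - 27*x + 108
(3) = 4.3309*t^5 - 5.3554*t^4 - 22.7828*t^3 + 6.5242*t^2 + 23.7391*t + 7.464
(4) = 18*z^3 + 3*z^2 - 57*z - 27
(5) = -2*b^5 + 30*b^4 - 146*b^3 + 306*b^2 - 284*b + 96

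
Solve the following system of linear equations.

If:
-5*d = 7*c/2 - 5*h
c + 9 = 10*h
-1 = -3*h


Then:
c = -17/3
d = 43/10
h = 1/3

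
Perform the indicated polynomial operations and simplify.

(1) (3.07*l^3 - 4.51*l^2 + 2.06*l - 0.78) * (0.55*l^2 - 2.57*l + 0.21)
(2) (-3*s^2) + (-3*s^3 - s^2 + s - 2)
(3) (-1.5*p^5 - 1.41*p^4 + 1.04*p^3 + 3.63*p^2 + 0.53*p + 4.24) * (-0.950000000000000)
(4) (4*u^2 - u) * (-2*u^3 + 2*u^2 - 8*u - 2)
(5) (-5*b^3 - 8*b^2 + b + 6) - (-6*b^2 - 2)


(1) = 1.6885*l^5 - 10.3704*l^4 + 13.3684*l^3 - 6.6703*l^2 + 2.4372*l - 0.1638
(2) = -3*s^3 - 4*s^2 + s - 2
(3) = 1.425*p^5 + 1.3395*p^4 - 0.988*p^3 - 3.4485*p^2 - 0.5035*p - 4.028
(4) = -8*u^5 + 10*u^4 - 34*u^3 + 2*u
(5) = -5*b^3 - 2*b^2 + b + 8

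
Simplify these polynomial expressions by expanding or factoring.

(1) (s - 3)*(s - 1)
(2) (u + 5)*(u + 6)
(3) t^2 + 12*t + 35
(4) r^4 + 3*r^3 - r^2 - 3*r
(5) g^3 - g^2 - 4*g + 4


(1) = s^2 - 4*s + 3
(2) = u^2 + 11*u + 30
(3) = (t + 5)*(t + 7)
(4) = r*(r - 1)*(r + 1)*(r + 3)
(5) = (g - 2)*(g - 1)*(g + 2)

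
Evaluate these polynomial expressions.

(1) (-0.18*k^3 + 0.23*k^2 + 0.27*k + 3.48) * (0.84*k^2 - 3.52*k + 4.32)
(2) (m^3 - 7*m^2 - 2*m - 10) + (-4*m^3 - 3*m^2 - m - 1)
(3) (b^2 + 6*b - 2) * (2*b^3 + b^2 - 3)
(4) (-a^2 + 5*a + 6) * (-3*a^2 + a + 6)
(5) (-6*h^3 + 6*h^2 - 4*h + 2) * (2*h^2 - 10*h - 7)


(1) = -0.1512*k^5 + 0.8268*k^4 - 1.3604*k^3 + 2.9664*k^2 - 11.0832*k + 15.0336
(2) = -3*m^3 - 10*m^2 - 3*m - 11
(3) = 2*b^5 + 13*b^4 + 2*b^3 - 5*b^2 - 18*b + 6
(4) = 3*a^4 - 16*a^3 - 19*a^2 + 36*a + 36
(5) = -12*h^5 + 72*h^4 - 26*h^3 + 2*h^2 + 8*h - 14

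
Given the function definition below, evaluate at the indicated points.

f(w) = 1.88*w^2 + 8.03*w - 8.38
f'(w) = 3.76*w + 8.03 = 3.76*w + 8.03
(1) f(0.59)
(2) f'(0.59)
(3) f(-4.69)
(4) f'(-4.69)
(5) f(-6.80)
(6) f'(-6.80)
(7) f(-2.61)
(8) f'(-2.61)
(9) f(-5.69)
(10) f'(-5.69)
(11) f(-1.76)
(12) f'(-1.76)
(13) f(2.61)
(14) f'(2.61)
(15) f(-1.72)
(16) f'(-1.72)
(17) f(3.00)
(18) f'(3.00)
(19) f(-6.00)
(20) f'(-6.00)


(1) = -2.99
(2) = 10.25
(3) = -4.69
(4) = -9.60
(5) = 23.95
(6) = -17.54
(7) = -16.53
(8) = -1.78
(9) = 6.80
(10) = -13.36
(11) = -16.69
(12) = 1.41
(13) = 25.39
(14) = 17.84
(15) = -16.63
(16) = 1.56
(17) = 32.63
(18) = 19.31
(19) = 11.12
(20) = -14.53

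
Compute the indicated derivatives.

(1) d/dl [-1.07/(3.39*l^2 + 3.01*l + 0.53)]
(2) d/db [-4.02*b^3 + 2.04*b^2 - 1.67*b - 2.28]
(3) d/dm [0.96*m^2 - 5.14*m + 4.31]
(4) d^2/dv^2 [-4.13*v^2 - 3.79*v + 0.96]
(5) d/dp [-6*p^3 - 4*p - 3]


(1) = (7.2546*l + 3.2207)/(3.39*l^2 + 3.01*l + 0.53)^2
(2) = -12.06*b^2 + 4.08*b - 1.67
(3) = 1.92*m - 5.14
(4) = -8.26000000000000
(5) = -18*p^2 - 4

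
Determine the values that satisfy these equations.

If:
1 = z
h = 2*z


Then:
h = 2
z = 1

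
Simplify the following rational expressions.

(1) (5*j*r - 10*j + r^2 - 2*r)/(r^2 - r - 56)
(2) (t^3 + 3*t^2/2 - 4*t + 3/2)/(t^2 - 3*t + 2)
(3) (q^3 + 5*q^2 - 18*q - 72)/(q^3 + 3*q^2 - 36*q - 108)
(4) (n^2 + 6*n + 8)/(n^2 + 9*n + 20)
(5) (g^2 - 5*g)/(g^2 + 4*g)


(1) = (5*j*r - 10*j + r^2 - 2*r)/(r^2 - r - 56)
(2) = (2*t^2 + 5*t - 3)/(2*t - 4)
(3) = (q - 4)/(q - 6)
(4) = (n + 2)/(n + 5)
(5) = (g - 5)/(g + 4)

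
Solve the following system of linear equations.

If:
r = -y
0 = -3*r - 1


Then:
r = -1/3
y = 1/3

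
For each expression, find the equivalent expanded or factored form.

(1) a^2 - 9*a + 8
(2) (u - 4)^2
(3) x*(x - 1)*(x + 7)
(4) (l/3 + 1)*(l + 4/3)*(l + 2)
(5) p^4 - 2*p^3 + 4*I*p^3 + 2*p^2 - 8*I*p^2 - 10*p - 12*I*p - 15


(1) = (a - 8)*(a - 1)
(2) = u^2 - 8*u + 16
(3) = x^3 + 6*x^2 - 7*x
(4) = l^3/3 + 19*l^2/9 + 38*l/9 + 8/3
(5) = (p - 3)*(p + 1)*(p - I)*(p + 5*I)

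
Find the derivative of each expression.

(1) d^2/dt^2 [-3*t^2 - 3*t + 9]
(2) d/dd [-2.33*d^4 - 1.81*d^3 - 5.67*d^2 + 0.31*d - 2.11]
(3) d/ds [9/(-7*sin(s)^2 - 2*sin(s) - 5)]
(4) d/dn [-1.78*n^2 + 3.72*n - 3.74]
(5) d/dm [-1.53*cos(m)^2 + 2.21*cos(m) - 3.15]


(1) = -6
(2) = -9.32*d^3 - 5.43*d^2 - 11.34*d + 0.31
(3) = 18*(7*sin(s) + 1)*cos(s)/(7*sin(s)^2 + 2*sin(s) + 5)^2
(4) = 3.72 - 3.56*n
(5) = (3.06*cos(m) - 2.21)*sin(m)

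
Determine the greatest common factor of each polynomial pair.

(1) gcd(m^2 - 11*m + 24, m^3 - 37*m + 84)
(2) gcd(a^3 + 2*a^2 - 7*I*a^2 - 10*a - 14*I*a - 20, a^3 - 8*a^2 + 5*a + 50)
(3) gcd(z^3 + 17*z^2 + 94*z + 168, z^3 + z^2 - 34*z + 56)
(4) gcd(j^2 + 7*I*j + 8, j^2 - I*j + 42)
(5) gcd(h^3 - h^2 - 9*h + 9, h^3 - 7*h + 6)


(1) = m - 3
(2) = a + 2
(3) = gcd((z + 4)*(z + 6)*(z + 7), (z - 4)*(z - 2)*(z + 7)) = z + 7
(4) = 1
(5) = h^2 + 2*h - 3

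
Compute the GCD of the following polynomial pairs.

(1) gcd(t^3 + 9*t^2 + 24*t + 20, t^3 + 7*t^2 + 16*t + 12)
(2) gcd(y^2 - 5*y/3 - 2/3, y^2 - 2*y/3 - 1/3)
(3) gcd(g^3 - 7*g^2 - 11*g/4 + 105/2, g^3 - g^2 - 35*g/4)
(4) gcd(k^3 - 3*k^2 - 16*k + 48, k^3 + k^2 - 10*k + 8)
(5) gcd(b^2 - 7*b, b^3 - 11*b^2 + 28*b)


(1) = gcd((t + 2)^2*(t + 5), (t + 2)^2*(t + 3)) = t^2 + 4*t + 4
(2) = y + 1/3
(3) = gcd((g - 6)*(g - 7/2)*(g + 5/2), g*(g - 7/2)*(g + 5/2)) = g^2 - g - 35/4
(4) = gcd((k - 4)*(k - 3)*(k + 4), (k - 2)*(k - 1)*(k + 4)) = k + 4
(5) = gcd(b*(b - 7), b*(b - 7)*(b - 4)) = b^2 - 7*b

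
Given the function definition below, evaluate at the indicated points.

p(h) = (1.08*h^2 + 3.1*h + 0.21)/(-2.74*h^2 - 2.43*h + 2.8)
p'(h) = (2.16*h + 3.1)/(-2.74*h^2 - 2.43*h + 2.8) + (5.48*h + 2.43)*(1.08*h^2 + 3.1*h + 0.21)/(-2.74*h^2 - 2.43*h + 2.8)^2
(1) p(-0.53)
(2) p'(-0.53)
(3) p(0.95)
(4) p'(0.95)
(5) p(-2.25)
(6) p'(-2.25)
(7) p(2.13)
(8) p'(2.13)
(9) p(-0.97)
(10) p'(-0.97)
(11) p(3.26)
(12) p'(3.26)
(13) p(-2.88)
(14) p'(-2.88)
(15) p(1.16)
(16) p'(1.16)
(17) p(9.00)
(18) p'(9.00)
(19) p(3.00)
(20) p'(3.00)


(1) = -0.34
(2) = 0.64
(3) = -2.08
(4) = 5.43
(5) = 0.23
(6) = 0.72
(7) = -0.79
(8) = 0.23
(9) = -0.69
(10) = 1.16
(11) = -0.64
(12) = 0.08
(13) = -0.02
(14) = 0.22
(15) = -1.42
(16) = 1.85
(17) = -0.48
(18) = 0.01
(19) = -0.66
(20) = 0.10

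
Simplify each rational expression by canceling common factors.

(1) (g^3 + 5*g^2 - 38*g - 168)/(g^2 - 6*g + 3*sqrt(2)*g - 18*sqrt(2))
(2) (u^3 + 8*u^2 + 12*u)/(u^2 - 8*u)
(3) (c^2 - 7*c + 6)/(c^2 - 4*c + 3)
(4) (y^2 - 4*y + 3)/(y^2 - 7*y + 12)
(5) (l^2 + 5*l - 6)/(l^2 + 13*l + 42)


(1) = (g^2 + 11*g + 28)/(g + 3*sqrt(2))
(2) = (u^2 + 8*u + 12)/(u - 8)
(3) = (c - 6)/(c - 3)
(4) = (y - 1)/(y - 4)
(5) = (l - 1)/(l + 7)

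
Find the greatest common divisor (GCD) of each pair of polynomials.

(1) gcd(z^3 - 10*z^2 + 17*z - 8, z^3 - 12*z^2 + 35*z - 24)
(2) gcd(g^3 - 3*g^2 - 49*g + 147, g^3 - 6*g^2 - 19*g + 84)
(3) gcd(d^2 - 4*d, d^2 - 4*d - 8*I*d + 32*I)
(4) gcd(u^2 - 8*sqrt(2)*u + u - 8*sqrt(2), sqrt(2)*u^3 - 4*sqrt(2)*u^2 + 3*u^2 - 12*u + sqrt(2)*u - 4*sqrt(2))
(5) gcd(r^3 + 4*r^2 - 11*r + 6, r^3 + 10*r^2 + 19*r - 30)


(1) = z^2 - 9*z + 8
(2) = gcd((g - 7)*(g - 3)*(g + 7), (g - 7)*(g - 3)*(g + 4)) = g^2 - 10*g + 21
(3) = gcd(d*(d - 4), (d - 4)*(d - 8*I)) = d - 4
(4) = 1
(5) = r^2 + 5*r - 6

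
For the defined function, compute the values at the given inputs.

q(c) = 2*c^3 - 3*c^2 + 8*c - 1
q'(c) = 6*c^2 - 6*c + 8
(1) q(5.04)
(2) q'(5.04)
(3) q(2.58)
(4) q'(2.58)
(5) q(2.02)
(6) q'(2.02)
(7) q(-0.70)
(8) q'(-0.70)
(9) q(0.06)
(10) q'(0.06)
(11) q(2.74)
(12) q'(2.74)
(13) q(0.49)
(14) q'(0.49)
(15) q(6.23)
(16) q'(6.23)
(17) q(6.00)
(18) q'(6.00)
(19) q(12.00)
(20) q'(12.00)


(1) = 219.16
(2) = 130.17
(3) = 34.02
(4) = 32.46
(5) = 19.40
(6) = 20.36
(7) = -8.76
(8) = 15.14
(9) = -0.53
(10) = 7.66
(11) = 39.54
(12) = 36.61
(13) = 2.43
(14) = 6.50
(15) = 416.01
(16) = 203.50
(17) = 371.00
(18) = 188.00
(19) = 3119.00
(20) = 800.00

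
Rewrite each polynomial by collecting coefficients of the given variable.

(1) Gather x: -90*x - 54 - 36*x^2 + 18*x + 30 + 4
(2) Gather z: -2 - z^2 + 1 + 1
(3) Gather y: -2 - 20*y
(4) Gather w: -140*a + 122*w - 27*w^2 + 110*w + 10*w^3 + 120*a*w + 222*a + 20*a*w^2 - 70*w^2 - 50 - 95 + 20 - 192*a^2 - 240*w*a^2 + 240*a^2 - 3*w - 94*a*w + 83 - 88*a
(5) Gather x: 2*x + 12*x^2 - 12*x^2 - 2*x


(1) = -36*x^2 - 72*x - 20
(2) = -z^2
(3) = -20*y - 2
(4) = 48*a^2 - 6*a + 10*w^3 + w^2*(20*a - 97) + w*(-240*a^2 + 26*a + 229) - 42
(5) = 0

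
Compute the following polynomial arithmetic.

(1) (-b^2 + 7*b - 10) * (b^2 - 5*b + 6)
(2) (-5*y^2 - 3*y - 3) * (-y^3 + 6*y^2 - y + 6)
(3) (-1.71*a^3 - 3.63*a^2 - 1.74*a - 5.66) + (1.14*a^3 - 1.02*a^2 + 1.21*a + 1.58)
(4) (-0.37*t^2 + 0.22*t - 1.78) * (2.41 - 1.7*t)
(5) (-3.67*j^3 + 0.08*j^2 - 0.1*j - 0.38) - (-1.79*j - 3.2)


(1) = -b^4 + 12*b^3 - 51*b^2 + 92*b - 60
(2) = 5*y^5 - 27*y^4 - 10*y^3 - 45*y^2 - 15*y - 18
(3) = -0.57*a^3 - 4.65*a^2 - 0.53*a - 4.08
(4) = 0.629*t^3 - 1.2657*t^2 + 3.5562*t - 4.2898
(5) = -3.67*j^3 + 0.08*j^2 + 1.69*j + 2.82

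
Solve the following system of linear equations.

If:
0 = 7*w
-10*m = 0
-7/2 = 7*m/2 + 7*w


Then:
No Solution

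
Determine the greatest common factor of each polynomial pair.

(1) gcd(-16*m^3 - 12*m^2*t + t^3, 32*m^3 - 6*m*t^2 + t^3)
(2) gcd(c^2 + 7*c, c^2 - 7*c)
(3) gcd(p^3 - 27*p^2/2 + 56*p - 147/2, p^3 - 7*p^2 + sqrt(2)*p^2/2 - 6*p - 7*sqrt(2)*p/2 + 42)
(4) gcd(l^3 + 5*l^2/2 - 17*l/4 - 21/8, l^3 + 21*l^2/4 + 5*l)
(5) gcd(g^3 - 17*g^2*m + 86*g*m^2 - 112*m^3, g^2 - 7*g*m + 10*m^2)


(1) = gcd((-4*m + t)*(2*m + t)^2, (-4*m + t)^2*(2*m + t)) = -8*m^2 - 2*m*t + t^2
(2) = c
(3) = p - 7
(4) = gcd((l - 3/2)*(l + 1/2)*(l + 7/2), l*(l + 5/4)*(l + 4)) = 1
(5) = g - 2*m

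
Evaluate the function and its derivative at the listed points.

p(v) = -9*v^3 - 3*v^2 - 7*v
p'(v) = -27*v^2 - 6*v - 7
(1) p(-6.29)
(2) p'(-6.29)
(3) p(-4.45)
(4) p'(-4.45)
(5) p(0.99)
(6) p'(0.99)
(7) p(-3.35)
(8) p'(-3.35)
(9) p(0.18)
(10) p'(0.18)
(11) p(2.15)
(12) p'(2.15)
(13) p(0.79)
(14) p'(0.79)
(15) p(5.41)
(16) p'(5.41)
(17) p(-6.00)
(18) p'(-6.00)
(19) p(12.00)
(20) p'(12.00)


(1) = 2165.06
(2) = -1037.49
(3) = 764.83
(4) = -514.97
(5) = -18.60
(6) = -39.40
(7) = 328.14
(8) = -289.91
(9) = -1.41
(10) = -8.95
(11) = -118.36
(12) = -144.71
(13) = -11.84
(14) = -28.59
(15) = -1550.74
(16) = -829.70
(17) = 1878.00
(18) = -943.00
(19) = -16068.00
(20) = -3967.00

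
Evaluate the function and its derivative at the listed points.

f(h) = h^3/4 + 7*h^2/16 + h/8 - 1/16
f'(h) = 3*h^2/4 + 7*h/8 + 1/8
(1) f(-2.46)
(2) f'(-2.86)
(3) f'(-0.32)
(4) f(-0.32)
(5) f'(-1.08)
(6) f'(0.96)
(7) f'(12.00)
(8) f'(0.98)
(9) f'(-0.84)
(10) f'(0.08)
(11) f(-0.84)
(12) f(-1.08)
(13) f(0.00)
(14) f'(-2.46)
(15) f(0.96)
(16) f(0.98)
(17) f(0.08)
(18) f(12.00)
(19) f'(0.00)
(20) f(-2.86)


(1) = -1.44
(2) = 3.76
(3) = -0.08
(4) = -0.07
(5) = 0.05
(6) = 1.66
(7) = 118.62
(8) = 1.70
(9) = -0.08
(10) = 0.20
(11) = -0.01
(12) = -0.00
(13) = -0.06
(14) = 2.51
(15) = 0.68
(16) = 0.72
(17) = -0.05
(18) = 496.44
(19) = 0.12
(20) = -2.69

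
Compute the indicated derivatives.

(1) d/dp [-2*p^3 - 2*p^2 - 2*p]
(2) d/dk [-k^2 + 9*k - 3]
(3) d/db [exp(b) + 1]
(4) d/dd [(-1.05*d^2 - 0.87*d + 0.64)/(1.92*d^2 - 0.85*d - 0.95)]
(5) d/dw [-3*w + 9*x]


(1) = -6*p^2 - 4*p - 2
(2) = 9 - 2*k
(3) = exp(b)
(4) = (2.5629*d^2 - 0.4626*d + 1.3705)/(3.6864*d^4 - 3.264*d^3 - 2.9255*d^2 + 1.615*d + 0.9025)
(5) = -3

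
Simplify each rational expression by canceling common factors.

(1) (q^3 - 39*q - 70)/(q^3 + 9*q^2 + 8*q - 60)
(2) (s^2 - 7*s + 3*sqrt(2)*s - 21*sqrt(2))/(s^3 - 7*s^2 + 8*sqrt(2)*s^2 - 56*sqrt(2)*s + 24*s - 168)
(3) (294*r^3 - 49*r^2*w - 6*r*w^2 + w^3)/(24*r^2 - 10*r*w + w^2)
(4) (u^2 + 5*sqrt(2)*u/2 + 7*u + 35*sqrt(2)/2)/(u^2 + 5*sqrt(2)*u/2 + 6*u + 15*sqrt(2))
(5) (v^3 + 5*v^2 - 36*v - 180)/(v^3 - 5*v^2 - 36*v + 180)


(1) = (q^2 - 5*q - 14)/(q^2 + 4*q - 12)
(2) = (s + 3*sqrt(2))/(s^2 + 8*sqrt(2)*s + 24)
(3) = (49*r^2 - w^2)/(4*r - w)
(4) = (4*u + 28)/(4*u + 24)
(5) = (v + 5)/(v - 5)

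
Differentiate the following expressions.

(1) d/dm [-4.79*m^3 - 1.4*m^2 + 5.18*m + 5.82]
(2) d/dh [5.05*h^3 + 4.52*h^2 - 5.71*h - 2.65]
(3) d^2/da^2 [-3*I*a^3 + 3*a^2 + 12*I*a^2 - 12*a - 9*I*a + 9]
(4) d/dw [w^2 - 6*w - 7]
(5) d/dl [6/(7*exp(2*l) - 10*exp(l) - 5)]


(1) = -14.37*m^2 - 2.8*m + 5.18
(2) = 15.15*h^2 + 9.04*h - 5.71
(3) = -18*I*a + 6 + 24*I
(4) = 2*w - 6
(5) = (60 - 84*exp(l))*exp(l)/(-7*exp(2*l) + 10*exp(l) + 5)^2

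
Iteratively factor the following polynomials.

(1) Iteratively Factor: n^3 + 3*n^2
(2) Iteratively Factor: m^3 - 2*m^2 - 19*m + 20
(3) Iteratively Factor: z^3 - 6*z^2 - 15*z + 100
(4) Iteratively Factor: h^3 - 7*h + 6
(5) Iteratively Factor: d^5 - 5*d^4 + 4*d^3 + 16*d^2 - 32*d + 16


(1) = (n + 3)*(n^2) = n*(n + 3)*(n)
(2) = (m - 1)*(m^2 - m - 20) = (m - 5)*(m - 1)*(m + 4)
(3) = (z - 5)*(z^2 - z - 20) = (z - 5)*(z + 4)*(z - 5)
(4) = (h + 3)*(h^2 - 3*h + 2) = (h - 2)*(h + 3)*(h - 1)
(5) = (d + 2)*(d^4 - 7*d^3 + 18*d^2 - 20*d + 8) = (d - 2)*(d + 2)*(d^3 - 5*d^2 + 8*d - 4) = (d - 2)^2*(d + 2)*(d^2 - 3*d + 2) = (d - 2)^2*(d - 1)*(d + 2)*(d - 2)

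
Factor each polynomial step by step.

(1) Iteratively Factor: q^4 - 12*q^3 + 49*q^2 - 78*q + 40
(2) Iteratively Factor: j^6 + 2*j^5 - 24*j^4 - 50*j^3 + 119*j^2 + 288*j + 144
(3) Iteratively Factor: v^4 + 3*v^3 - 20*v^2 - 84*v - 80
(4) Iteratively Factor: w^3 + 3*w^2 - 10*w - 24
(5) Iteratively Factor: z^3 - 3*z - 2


(1) = (q - 2)*(q^3 - 10*q^2 + 29*q - 20) = (q - 2)*(q - 1)*(q^2 - 9*q + 20) = (q - 5)*(q - 2)*(q - 1)*(q - 4)
(2) = (j + 4)*(j^5 - 2*j^4 - 16*j^3 + 14*j^2 + 63*j + 36) = (j - 3)*(j + 4)*(j^4 + j^3 - 13*j^2 - 25*j - 12) = (j - 3)*(j + 1)*(j + 4)*(j^3 - 13*j - 12) = (j - 3)*(j + 1)^2*(j + 4)*(j^2 - j - 12) = (j - 3)*(j + 1)^2*(j + 3)*(j + 4)*(j - 4)
(3) = (v - 5)*(v^3 + 8*v^2 + 20*v + 16) = (v - 5)*(v + 2)*(v^2 + 6*v + 8) = (v - 5)*(v + 2)*(v + 4)*(v + 2)
(4) = (w + 2)*(w^2 + w - 12) = (w + 2)*(w + 4)*(w - 3)
(5) = (z - 2)*(z^2 + 2*z + 1) = (z - 2)*(z + 1)*(z + 1)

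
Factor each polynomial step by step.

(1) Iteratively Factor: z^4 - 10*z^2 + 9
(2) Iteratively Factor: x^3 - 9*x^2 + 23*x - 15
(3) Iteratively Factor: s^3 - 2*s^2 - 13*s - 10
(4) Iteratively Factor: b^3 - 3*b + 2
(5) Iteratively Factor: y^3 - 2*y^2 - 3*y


(1) = (z - 1)*(z^3 + z^2 - 9*z - 9) = (z - 1)*(z + 1)*(z^2 - 9) = (z - 3)*(z - 1)*(z + 1)*(z + 3)
(2) = (x - 3)*(x^2 - 6*x + 5) = (x - 5)*(x - 3)*(x - 1)
(3) = (s - 5)*(s^2 + 3*s + 2) = (s - 5)*(s + 1)*(s + 2)
(4) = (b - 1)*(b^2 + b - 2) = (b - 1)^2*(b + 2)
(5) = (y - 3)*(y^2 + y) = y*(y - 3)*(y + 1)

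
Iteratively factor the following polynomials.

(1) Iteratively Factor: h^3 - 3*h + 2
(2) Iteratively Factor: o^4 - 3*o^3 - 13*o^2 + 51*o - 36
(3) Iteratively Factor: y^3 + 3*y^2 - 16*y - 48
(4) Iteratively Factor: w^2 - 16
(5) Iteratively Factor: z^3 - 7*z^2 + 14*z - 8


(1) = (h + 2)*(h^2 - 2*h + 1) = (h - 1)*(h + 2)*(h - 1)
(2) = (o - 3)*(o^3 - 13*o + 12) = (o - 3)*(o + 4)*(o^2 - 4*o + 3) = (o - 3)^2*(o + 4)*(o - 1)
(3) = (y - 4)*(y^2 + 7*y + 12) = (y - 4)*(y + 4)*(y + 3)
(4) = (w - 4)*(w + 4)
(5) = (z - 4)*(z^2 - 3*z + 2) = (z - 4)*(z - 2)*(z - 1)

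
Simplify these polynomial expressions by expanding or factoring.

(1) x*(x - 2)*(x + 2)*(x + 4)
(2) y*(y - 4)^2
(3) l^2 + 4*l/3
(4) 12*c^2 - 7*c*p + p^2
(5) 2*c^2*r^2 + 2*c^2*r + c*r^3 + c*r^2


(1) = x^4 + 4*x^3 - 4*x^2 - 16*x
(2) = y^3 - 8*y^2 + 16*y
(3) = l*(l + 4/3)
(4) = (-4*c + p)*(-3*c + p)
(5) = r*(2*c + r)*(c*r + c)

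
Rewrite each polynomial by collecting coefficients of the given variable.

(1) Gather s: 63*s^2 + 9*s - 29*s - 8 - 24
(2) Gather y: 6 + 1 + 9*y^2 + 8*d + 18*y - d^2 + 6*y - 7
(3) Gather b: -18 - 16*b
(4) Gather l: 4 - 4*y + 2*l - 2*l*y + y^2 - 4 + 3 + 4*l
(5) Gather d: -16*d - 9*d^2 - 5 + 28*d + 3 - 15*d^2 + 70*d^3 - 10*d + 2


(1) = 63*s^2 - 20*s - 32
(2) = -d^2 + 8*d + 9*y^2 + 24*y
(3) = -16*b - 18
(4) = l*(6 - 2*y) + y^2 - 4*y + 3
(5) = 70*d^3 - 24*d^2 + 2*d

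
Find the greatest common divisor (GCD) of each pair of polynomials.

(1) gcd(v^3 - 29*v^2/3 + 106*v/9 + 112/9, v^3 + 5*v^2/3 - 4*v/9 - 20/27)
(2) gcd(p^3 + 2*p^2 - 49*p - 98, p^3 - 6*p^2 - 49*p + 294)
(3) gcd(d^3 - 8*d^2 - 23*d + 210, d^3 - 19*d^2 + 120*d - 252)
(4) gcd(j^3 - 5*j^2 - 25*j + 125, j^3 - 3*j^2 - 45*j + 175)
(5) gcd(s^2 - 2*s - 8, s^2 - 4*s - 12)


(1) = gcd((v - 8)*(v - 7/3)*(v + 2/3), (v - 2/3)*(v + 2/3)*(v + 5/3)) = v + 2/3
(2) = gcd((p - 7)*(p + 2)*(p + 7), (p - 7)*(p - 6)*(p + 7)) = p^2 - 49
(3) = gcd((d - 7)*(d - 6)*(d + 5), (d - 7)*(d - 6)^2) = d^2 - 13*d + 42
(4) = j^2 - 10*j + 25
(5) = s + 2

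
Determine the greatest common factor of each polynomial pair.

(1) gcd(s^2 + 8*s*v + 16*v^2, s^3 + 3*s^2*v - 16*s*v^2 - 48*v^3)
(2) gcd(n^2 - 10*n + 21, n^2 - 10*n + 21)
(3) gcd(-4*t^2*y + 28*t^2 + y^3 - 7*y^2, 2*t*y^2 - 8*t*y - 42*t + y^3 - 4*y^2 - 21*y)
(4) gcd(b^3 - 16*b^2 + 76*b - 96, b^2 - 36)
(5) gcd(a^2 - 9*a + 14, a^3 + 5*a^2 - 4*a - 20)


(1) = gcd((s + 4*v)^2, (s - 4*v)*(s + 3*v)*(s + 4*v)) = s + 4*v
(2) = gcd((n - 7)*(n - 3), (n - 7)*(n - 3)) = n^2 - 10*n + 21
(3) = gcd((-2*t + y)*(2*t + y)*(y - 7), (2*t + y)*(y - 7)*(y + 3)) = 2*t*y - 14*t + y^2 - 7*y
(4) = gcd((b - 8)*(b - 6)*(b - 2), (b - 6)*(b + 6)) = b - 6
(5) = gcd((a - 7)*(a - 2), (a - 2)*(a + 2)*(a + 5)) = a - 2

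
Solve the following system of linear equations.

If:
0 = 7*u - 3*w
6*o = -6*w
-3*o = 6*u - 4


Then:
o = 28/3
u = -4
w = -28/3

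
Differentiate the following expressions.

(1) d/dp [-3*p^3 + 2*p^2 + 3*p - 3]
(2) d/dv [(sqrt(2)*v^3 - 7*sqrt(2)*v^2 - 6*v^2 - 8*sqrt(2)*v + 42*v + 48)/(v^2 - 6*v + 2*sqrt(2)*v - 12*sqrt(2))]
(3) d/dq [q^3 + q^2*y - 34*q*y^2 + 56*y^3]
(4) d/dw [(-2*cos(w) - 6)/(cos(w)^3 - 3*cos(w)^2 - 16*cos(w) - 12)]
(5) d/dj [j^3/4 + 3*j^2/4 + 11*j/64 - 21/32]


(1) = -9*p^2 + 4*p + 3
(2) = (sqrt(2)*v^4 - 12*sqrt(2)*v^3 + 8*v^3 - 106*v^2 + 38*sqrt(2)*v^2 + 144*sqrt(2)*v + 240*v - 600*sqrt(2) + 480)/(v^4 - 12*v^3 + 4*sqrt(2)*v^3 - 48*sqrt(2)*v^2 + 44*v^2 - 96*v + 144*sqrt(2)*v + 288)
(3) = 3*q^2 + 2*q*y - 34*y^2
(4) = 2*(33*cos(w)/2 - 3*cos(2*w) - cos(3*w)/2 + 33)*sin(w)/((cos(w) - 6)^2*(cos(w) + 1)^2*(cos(w) + 2)^2)
(5) = 3*j^2/4 + 3*j/2 + 11/64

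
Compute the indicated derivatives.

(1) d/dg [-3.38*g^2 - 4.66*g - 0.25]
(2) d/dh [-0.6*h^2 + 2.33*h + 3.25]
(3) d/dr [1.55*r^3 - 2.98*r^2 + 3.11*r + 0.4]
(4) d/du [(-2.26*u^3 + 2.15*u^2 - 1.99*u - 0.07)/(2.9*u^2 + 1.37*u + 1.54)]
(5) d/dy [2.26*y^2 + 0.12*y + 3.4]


(1) = -6.76*g - 4.66
(2) = 2.33 - 1.2*h
(3) = 4.65*r^2 - 5.96*r + 3.11
(4) = (-6.554*u^4 - 6.1924*u^3 - 1.7247*u^2 + 7.028*u - 2.9687)/(8.41*u^4 + 7.946*u^3 + 10.8089*u^2 + 4.2196*u + 2.3716)
(5) = 4.52*y + 0.12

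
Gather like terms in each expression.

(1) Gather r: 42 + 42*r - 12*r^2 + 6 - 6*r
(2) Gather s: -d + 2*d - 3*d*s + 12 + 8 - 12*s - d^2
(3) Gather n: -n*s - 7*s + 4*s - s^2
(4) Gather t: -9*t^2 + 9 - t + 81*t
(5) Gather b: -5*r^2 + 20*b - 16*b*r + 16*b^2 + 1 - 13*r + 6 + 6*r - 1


(1) = -12*r^2 + 36*r + 48
(2) = -d^2 + d + s*(-3*d - 12) + 20
(3) = -n*s - s^2 - 3*s
(4) = -9*t^2 + 80*t + 9
(5) = 16*b^2 + b*(20 - 16*r) - 5*r^2 - 7*r + 6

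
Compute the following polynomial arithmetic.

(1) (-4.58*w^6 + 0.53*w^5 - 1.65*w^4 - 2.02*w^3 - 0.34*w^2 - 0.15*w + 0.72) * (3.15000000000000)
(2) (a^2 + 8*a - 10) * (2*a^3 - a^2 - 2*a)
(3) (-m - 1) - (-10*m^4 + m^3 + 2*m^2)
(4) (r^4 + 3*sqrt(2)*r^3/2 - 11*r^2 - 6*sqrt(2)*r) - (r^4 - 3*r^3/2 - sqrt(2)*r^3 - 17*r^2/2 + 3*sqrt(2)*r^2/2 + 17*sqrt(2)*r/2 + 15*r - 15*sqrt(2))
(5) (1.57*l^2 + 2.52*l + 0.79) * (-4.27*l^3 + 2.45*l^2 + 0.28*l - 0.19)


(1) = -14.427*w^6 + 1.6695*w^5 - 5.1975*w^4 - 6.363*w^3 - 1.071*w^2 - 0.4725*w + 2.268
(2) = 2*a^5 + 15*a^4 - 30*a^3 - 6*a^2 + 20*a
(3) = 10*m^4 - m^3 - 2*m^2 - m - 1
(4) = 3*r^3/2 + 5*sqrt(2)*r^3/2 - 5*r^2/2 - 3*sqrt(2)*r^2/2 - 29*sqrt(2)*r/2 - 15*r + 15*sqrt(2)
(5) = -6.7039*l^5 - 6.9139*l^4 + 3.2403*l^3 + 2.3428*l^2 - 0.2576*l - 0.1501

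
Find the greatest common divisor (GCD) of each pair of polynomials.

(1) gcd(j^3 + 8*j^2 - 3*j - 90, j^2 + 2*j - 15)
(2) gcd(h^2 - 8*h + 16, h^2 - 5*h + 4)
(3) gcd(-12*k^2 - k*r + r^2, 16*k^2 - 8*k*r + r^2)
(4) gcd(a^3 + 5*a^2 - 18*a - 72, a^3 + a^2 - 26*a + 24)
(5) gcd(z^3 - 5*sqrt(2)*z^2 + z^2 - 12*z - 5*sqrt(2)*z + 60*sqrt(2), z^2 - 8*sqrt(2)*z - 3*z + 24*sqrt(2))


(1) = j^2 + 2*j - 15
(2) = h - 4
(3) = -4*k + r
(4) = gcd((a - 4)*(a + 3)*(a + 6), (a - 4)*(a - 1)*(a + 6)) = a^2 + 2*a - 24
(5) = gcd((z - 3)*(z + 4)*(z - 5*sqrt(2)), (z - 3)*(z - 8*sqrt(2))) = z - 3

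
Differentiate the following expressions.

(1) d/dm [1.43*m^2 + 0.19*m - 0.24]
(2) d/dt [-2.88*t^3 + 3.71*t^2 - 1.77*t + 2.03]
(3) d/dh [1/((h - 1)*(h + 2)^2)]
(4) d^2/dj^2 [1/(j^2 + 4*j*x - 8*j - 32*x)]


(1) = 2.86*m + 0.19
(2) = -8.64*t^2 + 7.42*t - 1.77
(3) = ((1 - h)*(h + 2) - 2*(h - 1)^2)/((h - 1)^3*(h + 2)^3)
(4) = 2*(-j^2 - 4*j*x + 8*j + 32*x + 4*(j + 2*x - 4)^2)/(j^2 + 4*j*x - 8*j - 32*x)^3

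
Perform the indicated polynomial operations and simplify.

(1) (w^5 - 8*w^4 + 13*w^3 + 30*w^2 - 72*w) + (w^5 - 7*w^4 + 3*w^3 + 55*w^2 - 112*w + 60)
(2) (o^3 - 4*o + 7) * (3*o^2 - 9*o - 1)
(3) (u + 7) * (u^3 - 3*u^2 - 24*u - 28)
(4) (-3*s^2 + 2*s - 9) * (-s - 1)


(1) = 2*w^5 - 15*w^4 + 16*w^3 + 85*w^2 - 184*w + 60
(2) = 3*o^5 - 9*o^4 - 13*o^3 + 57*o^2 - 59*o - 7
(3) = u^4 + 4*u^3 - 45*u^2 - 196*u - 196
(4) = 3*s^3 + s^2 + 7*s + 9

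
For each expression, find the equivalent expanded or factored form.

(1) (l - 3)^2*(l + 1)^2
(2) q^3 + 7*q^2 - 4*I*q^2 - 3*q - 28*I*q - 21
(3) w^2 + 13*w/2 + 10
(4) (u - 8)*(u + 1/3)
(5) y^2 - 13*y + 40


(1) = l^4 - 4*l^3 - 2*l^2 + 12*l + 9
(2) = (q + 7)*(q - 3*I)*(q - I)
(3) = (w + 5/2)*(w + 4)
(4) = u^2 - 23*u/3 - 8/3
(5) = (y - 8)*(y - 5)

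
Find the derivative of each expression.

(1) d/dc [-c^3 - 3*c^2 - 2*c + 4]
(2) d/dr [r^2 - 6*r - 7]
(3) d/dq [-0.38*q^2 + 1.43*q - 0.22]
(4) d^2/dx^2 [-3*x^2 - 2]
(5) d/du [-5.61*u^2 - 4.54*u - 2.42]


(1) = -3*c^2 - 6*c - 2
(2) = 2*r - 6
(3) = 1.43 - 0.76*q
(4) = -6
(5) = -11.22*u - 4.54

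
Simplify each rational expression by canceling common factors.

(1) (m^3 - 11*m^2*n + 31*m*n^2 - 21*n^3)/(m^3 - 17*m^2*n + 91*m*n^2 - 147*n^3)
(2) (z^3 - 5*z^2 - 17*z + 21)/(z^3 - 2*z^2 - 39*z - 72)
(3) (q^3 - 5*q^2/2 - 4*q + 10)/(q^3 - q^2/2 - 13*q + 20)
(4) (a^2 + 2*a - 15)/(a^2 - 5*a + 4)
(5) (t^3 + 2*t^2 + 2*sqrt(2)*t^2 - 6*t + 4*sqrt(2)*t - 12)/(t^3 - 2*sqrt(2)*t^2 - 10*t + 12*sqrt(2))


(1) = (m - n)/(m - 7*n)
(2) = (z^2 - 8*z + 7)/(z^2 - 5*z - 24)
(3) = (q + 2)/(q + 4)
(4) = (a^2 + 2*a - 15)/(a^2 - 5*a + 4)
(5) = (t^2 + t*(2 + 3*sqrt(2)) + 6*sqrt(2))/(t^2 - sqrt(2)*t - 12)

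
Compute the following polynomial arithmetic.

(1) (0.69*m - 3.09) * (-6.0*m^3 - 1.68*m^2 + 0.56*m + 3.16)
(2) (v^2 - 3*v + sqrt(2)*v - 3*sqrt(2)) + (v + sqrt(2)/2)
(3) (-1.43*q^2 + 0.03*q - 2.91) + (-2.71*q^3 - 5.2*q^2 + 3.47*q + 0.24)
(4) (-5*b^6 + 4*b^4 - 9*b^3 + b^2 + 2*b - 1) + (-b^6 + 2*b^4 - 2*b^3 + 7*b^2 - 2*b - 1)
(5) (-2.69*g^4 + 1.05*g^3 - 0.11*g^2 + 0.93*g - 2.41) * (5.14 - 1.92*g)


(1) = -4.14*m^4 + 17.3808*m^3 + 5.5776*m^2 + 0.45*m - 9.7644
(2) = v^2 - 2*v + sqrt(2)*v - 5*sqrt(2)/2
(3) = -2.71*q^3 - 6.63*q^2 + 3.5*q - 2.67
(4) = -6*b^6 + 6*b^4 - 11*b^3 + 8*b^2 - 2
(5) = 5.1648*g^5 - 15.8426*g^4 + 5.6082*g^3 - 2.351*g^2 + 9.4074*g - 12.3874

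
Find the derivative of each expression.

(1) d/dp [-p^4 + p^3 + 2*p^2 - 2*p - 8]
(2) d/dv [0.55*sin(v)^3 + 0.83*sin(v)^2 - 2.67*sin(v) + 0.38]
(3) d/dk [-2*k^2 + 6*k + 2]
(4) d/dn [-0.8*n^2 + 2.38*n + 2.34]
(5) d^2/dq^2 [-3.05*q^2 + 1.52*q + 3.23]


(1) = -4*p^3 + 3*p^2 + 4*p - 2
(2) = (1.65*sin(v)^2 + 1.66*sin(v) - 2.67)*cos(v)
(3) = 6 - 4*k
(4) = 2.38 - 1.6*n
(5) = -6.10000000000000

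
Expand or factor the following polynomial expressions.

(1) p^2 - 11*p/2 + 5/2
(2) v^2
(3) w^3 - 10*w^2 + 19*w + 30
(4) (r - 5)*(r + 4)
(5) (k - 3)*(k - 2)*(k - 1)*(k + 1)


(1) = (p - 5)*(p - 1/2)
(2) = v^2
(3) = (w - 6)*(w - 5)*(w + 1)
(4) = r^2 - r - 20
(5) = k^4 - 5*k^3 + 5*k^2 + 5*k - 6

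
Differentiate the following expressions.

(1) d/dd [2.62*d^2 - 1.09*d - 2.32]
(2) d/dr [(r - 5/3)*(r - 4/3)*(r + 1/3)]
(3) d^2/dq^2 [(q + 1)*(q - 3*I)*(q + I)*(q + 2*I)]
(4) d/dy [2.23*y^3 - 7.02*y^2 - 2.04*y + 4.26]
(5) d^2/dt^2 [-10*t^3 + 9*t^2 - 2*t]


(1) = 5.24*d - 1.09
(2) = 3*r^2 - 16*r/3 + 11/9
(3) = 12*q^2 + 6*q + 14
(4) = 6.69*y^2 - 14.04*y - 2.04
(5) = 18 - 60*t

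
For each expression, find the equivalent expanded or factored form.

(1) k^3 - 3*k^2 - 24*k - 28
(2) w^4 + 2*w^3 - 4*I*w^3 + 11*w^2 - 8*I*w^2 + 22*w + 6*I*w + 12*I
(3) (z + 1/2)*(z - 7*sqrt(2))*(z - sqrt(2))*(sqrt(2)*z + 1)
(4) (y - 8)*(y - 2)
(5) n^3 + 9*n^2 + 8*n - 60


(1) = (k - 7)*(k + 2)^2
(2) = (w + 2)*(w - 6*I)*(w + I)^2
(3) = sqrt(2)*z^4 - 15*z^3 + sqrt(2)*z^3/2 - 15*z^2/2 + 6*sqrt(2)*z^2 + 3*sqrt(2)*z + 14*z + 7
(4) = y^2 - 10*y + 16
(5) = (n - 2)*(n + 5)*(n + 6)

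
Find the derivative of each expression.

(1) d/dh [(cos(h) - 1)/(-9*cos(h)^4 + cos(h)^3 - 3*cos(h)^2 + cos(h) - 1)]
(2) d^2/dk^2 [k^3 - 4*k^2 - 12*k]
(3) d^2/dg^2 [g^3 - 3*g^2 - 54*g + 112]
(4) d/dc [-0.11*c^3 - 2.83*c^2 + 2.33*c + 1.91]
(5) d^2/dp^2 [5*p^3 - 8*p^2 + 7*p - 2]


(1) = (276*cos(h) - 132*cos(2*h) + 76*cos(3*h) - 27*cos(4*h) - 105)*sin(h)/(8*(9*cos(h)^4 - cos(h)^3 + 3*cos(h)^2 - cos(h) + 1)^2)
(2) = 6*k - 8
(3) = 6*g - 6
(4) = -0.33*c^2 - 5.66*c + 2.33
(5) = 30*p - 16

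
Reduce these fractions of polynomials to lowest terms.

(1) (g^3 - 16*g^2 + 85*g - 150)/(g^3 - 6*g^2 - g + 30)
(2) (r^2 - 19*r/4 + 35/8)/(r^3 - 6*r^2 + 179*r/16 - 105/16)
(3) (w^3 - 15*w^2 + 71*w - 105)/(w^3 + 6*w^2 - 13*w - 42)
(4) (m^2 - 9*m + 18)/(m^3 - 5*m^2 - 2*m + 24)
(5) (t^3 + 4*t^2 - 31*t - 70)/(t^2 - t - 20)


(1) = (g^2 - 11*g + 30)/(g^2 - g - 6)
(2) = (4*r - 14)/(4*r^2 - 19*r + 21)
(3) = (w^2 - 12*w + 35)/(w^2 + 9*w + 14)
(4) = (m - 6)/(m^2 - 2*m - 8)
(5) = (t^2 + 9*t + 14)/(t + 4)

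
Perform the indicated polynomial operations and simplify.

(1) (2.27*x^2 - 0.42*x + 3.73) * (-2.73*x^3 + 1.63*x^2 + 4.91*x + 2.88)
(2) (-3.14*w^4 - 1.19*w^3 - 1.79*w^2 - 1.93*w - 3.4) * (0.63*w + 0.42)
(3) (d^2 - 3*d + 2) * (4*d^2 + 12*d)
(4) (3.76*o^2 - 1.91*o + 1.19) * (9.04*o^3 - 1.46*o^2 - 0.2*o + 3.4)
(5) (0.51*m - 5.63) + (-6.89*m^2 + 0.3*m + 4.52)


(1) = -6.1971*x^5 + 4.8467*x^4 + 0.2782*x^3 + 10.5553*x^2 + 17.1047*x + 10.7424
(2) = -1.9782*w^5 - 2.0685*w^4 - 1.6275*w^3 - 1.9677*w^2 - 2.9526*w - 1.428
(3) = 4*d^4 - 28*d^2 + 24*d
(4) = 33.9904*o^5 - 22.756*o^4 + 12.7942*o^3 + 11.4286*o^2 - 6.732*o + 4.046
(5) = -6.89*m^2 + 0.81*m - 1.11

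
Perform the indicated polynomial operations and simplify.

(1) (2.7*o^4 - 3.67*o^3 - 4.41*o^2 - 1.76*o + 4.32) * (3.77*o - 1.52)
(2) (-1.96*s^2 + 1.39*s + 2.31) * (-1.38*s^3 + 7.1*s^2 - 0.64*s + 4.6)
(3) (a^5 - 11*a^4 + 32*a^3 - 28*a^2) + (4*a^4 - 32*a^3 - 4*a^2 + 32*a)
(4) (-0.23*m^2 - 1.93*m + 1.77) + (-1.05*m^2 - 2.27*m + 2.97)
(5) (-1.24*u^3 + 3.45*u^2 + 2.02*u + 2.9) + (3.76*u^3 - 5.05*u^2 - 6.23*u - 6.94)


(1) = 10.179*o^5 - 17.9399*o^4 - 11.0473*o^3 + 0.068*o^2 + 18.9616*o - 6.5664
(2) = 2.7048*s^5 - 15.8342*s^4 + 7.9356*s^3 + 6.4954*s^2 + 4.9156*s + 10.626
(3) = a^5 - 7*a^4 - 32*a^2 + 32*a
(4) = -1.28*m^2 - 4.2*m + 4.74
(5) = 2.52*u^3 - 1.6*u^2 - 4.21*u - 4.04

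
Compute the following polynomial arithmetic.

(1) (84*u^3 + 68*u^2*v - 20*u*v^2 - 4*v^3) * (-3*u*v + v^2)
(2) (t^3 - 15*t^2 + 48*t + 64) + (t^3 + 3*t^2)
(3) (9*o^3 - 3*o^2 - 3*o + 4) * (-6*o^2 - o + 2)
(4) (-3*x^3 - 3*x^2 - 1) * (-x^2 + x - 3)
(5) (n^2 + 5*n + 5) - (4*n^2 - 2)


(1) = -252*u^4*v - 120*u^3*v^2 + 128*u^2*v^3 - 8*u*v^4 - 4*v^5
(2) = 2*t^3 - 12*t^2 + 48*t + 64
(3) = -54*o^5 + 9*o^4 + 39*o^3 - 27*o^2 - 10*o + 8
(4) = 3*x^5 + 6*x^3 + 10*x^2 - x + 3
(5) = -3*n^2 + 5*n + 7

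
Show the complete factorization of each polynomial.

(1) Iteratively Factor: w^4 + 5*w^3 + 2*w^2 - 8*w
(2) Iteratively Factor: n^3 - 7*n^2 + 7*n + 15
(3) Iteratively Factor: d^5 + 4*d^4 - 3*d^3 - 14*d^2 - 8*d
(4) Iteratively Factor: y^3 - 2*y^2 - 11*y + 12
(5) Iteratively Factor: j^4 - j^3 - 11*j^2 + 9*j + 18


(1) = (w)*(w^3 + 5*w^2 + 2*w - 8) = w*(w + 2)*(w^2 + 3*w - 4) = w*(w + 2)*(w + 4)*(w - 1)
(2) = (n - 5)*(n^2 - 2*n - 3) = (n - 5)*(n + 1)*(n - 3)
(3) = (d + 1)*(d^4 + 3*d^3 - 6*d^2 - 8*d) = d*(d + 1)*(d^3 + 3*d^2 - 6*d - 8) = d*(d + 1)*(d + 4)*(d^2 - d - 2) = d*(d - 2)*(d + 1)*(d + 4)*(d + 1)
(4) = (y - 4)*(y^2 + 2*y - 3) = (y - 4)*(y - 1)*(y + 3)
(5) = (j + 3)*(j^3 - 4*j^2 + j + 6) = (j - 2)*(j + 3)*(j^2 - 2*j - 3) = (j - 3)*(j - 2)*(j + 3)*(j + 1)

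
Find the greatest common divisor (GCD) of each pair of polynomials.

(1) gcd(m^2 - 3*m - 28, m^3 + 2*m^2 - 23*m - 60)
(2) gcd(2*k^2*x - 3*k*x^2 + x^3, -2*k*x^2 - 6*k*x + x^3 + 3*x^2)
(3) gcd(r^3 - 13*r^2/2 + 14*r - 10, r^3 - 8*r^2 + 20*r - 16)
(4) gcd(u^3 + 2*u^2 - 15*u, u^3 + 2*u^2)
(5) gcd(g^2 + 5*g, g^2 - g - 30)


(1) = gcd((m - 7)*(m + 4), (m - 5)*(m + 3)*(m + 4)) = m + 4
(2) = -2*k*x + x^2
(3) = gcd((r - 5/2)*(r - 2)^2, (r - 4)*(r - 2)^2) = r^2 - 4*r + 4
(4) = gcd(u*(u - 3)*(u + 5), u^2*(u + 2)) = u
(5) = g + 5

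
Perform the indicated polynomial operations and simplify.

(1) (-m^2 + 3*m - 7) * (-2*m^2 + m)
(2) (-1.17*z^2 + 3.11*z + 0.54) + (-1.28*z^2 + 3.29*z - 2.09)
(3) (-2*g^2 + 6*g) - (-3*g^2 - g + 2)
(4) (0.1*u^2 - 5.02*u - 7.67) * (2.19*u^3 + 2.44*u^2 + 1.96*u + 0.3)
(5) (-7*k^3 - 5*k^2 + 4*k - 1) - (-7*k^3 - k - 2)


(1) = 2*m^4 - 7*m^3 + 17*m^2 - 7*m
(2) = -2.45*z^2 + 6.4*z - 1.55
(3) = g^2 + 7*g - 2
(4) = 0.219*u^5 - 10.7498*u^4 - 28.8501*u^3 - 28.524*u^2 - 16.5392*u - 2.301
(5) = -5*k^2 + 5*k + 1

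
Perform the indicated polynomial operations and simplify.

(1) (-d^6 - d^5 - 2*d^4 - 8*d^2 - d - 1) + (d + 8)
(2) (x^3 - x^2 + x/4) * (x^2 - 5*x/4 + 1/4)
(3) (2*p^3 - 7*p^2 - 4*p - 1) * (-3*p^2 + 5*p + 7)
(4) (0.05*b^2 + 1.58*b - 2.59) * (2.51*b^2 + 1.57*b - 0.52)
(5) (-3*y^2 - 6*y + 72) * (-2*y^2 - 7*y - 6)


(1) = -d^6 - d^5 - 2*d^4 - 8*d^2 + 7
(2) = x^5 - 9*x^4/4 + 7*x^3/4 - 9*x^2/16 + x/16
(3) = -6*p^5 + 31*p^4 - 9*p^3 - 66*p^2 - 33*p - 7
(4) = 0.1255*b^4 + 4.0443*b^3 - 4.0463*b^2 - 4.8879*b + 1.3468
(5) = 6*y^4 + 33*y^3 - 84*y^2 - 468*y - 432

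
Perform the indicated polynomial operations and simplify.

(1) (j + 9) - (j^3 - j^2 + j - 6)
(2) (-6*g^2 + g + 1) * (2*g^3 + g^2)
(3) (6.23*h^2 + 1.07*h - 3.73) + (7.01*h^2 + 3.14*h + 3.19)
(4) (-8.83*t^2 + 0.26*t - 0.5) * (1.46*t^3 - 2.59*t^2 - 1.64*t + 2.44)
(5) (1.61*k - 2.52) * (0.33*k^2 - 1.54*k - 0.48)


(1) = -j^3 + j^2 + 15
(2) = -12*g^5 - 4*g^4 + 3*g^3 + g^2
(3) = 13.24*h^2 + 4.21*h - 0.54
(4) = -12.8918*t^5 + 23.2493*t^4 + 13.0778*t^3 - 20.6766*t^2 + 1.4544*t - 1.22
(5) = 0.5313*k^3 - 3.311*k^2 + 3.108*k + 1.2096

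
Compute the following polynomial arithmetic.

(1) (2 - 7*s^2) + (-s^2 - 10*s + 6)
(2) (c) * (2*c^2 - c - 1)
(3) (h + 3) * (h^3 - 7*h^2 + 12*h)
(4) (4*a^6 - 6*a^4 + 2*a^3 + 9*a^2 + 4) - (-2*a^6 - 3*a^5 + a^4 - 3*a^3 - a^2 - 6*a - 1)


(1) = -8*s^2 - 10*s + 8
(2) = 2*c^3 - c^2 - c
(3) = h^4 - 4*h^3 - 9*h^2 + 36*h
(4) = 6*a^6 + 3*a^5 - 7*a^4 + 5*a^3 + 10*a^2 + 6*a + 5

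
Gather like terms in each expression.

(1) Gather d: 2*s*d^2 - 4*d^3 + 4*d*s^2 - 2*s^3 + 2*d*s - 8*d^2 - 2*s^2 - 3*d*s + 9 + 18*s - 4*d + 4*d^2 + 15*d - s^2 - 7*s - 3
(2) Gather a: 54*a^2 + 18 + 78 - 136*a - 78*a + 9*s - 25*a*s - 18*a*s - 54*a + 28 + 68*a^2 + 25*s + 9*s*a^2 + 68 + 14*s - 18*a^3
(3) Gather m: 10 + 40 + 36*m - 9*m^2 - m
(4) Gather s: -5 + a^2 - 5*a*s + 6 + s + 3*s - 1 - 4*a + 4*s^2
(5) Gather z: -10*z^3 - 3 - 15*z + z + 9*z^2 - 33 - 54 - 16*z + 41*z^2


(1) = -4*d^3 + d^2*(2*s - 4) + d*(4*s^2 - s + 11) - 2*s^3 - 3*s^2 + 11*s + 6
(2) = -18*a^3 + a^2*(9*s + 122) + a*(-43*s - 268) + 48*s + 192
(3) = -9*m^2 + 35*m + 50
(4) = a^2 - 4*a + 4*s^2 + s*(4 - 5*a)
(5) = -10*z^3 + 50*z^2 - 30*z - 90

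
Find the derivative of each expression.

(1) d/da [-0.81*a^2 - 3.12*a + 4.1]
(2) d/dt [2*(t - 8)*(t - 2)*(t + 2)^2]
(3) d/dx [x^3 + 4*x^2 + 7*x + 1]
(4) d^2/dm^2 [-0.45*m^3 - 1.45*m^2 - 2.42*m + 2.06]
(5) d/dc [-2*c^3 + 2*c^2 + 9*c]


(1) = -1.62*a - 3.12
(2) = 8*t^3 - 36*t^2 - 80*t + 48
(3) = 3*x^2 + 8*x + 7
(4) = -2.7*m - 2.9
(5) = -6*c^2 + 4*c + 9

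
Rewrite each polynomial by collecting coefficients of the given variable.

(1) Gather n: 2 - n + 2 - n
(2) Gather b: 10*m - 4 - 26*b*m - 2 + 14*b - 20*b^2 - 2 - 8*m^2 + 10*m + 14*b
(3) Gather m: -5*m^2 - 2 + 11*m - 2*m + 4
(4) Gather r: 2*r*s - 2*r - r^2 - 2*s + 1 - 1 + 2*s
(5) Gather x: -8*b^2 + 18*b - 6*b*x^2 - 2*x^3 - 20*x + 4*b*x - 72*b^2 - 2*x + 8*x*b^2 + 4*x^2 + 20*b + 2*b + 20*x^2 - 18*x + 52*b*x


(1) = 4 - 2*n
(2) = -20*b^2 + b*(28 - 26*m) - 8*m^2 + 20*m - 8
(3) = -5*m^2 + 9*m + 2
(4) = -r^2 + r*(2*s - 2)
(5) = -80*b^2 + 40*b - 2*x^3 + x^2*(24 - 6*b) + x*(8*b^2 + 56*b - 40)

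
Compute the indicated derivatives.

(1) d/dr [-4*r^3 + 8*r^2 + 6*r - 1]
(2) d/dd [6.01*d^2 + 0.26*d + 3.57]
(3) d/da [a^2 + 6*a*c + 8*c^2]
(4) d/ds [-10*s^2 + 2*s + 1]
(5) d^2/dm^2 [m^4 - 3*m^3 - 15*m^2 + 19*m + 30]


(1) = -12*r^2 + 16*r + 6
(2) = 12.02*d + 0.26
(3) = 2*a + 6*c
(4) = 2 - 20*s
(5) = 12*m^2 - 18*m - 30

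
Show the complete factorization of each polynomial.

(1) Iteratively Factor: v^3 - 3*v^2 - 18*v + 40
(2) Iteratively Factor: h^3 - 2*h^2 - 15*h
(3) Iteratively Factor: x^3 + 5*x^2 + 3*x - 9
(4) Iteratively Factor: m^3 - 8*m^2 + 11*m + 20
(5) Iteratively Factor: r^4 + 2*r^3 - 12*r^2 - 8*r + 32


(1) = (v + 4)*(v^2 - 7*v + 10) = (v - 5)*(v + 4)*(v - 2)
(2) = (h + 3)*(h^2 - 5*h) = (h - 5)*(h + 3)*(h)
(3) = (x + 3)*(x^2 + 2*x - 3) = (x - 1)*(x + 3)*(x + 3)
(4) = (m + 1)*(m^2 - 9*m + 20) = (m - 4)*(m + 1)*(m - 5)
(5) = (r + 4)*(r^3 - 2*r^2 - 4*r + 8) = (r - 2)*(r + 4)*(r^2 - 4) = (r - 2)^2*(r + 4)*(r + 2)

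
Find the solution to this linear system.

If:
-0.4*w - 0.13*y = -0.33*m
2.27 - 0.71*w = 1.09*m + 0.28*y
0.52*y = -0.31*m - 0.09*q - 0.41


Then:
m = 1.35461733552141 - 0.0293898254512905*y
q = -5.67654615677889*y - 9.22145971124041
w = 1.11755930180516 - 0.349246605997315*y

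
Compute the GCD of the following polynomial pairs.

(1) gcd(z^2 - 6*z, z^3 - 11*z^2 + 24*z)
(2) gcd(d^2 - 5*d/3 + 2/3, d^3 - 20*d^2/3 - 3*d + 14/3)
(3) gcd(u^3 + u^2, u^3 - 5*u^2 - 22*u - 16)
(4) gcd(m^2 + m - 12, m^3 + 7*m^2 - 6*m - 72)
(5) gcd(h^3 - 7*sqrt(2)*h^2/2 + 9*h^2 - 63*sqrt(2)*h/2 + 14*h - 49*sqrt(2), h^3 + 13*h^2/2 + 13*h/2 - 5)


(1) = gcd(z*(z - 6), z*(z - 8)*(z - 3)) = z
(2) = gcd((d - 1)*(d - 2/3), (d - 7)*(d - 2/3)*(d + 1)) = d - 2/3
(3) = u + 1
(4) = gcd((m - 3)*(m + 4), (m - 3)*(m + 4)*(m + 6)) = m^2 + m - 12
(5) = gcd((h + 2)*(h + 7)*(h - 7*sqrt(2)/2), (h - 1/2)*(h + 2)*(h + 5)) = h + 2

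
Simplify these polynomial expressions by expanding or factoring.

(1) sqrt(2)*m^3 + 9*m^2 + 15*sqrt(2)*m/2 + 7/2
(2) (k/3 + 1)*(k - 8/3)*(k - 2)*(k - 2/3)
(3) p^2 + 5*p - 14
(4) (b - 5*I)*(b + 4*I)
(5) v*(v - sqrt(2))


(1) = (m + sqrt(2)/2)*(m + 7*sqrt(2)/2)*(sqrt(2)*m + 1)
(2) = k^4/3 - 7*k^3/9 - 68*k^2/27 + 196*k/27 - 32/9
(3) = (p - 2)*(p + 7)
(4) = b^2 - I*b + 20
(5) = v^2 - sqrt(2)*v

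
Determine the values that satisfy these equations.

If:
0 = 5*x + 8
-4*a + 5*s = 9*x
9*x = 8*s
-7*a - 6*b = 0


Then:
a = 27/20
b = -63/40
s = -9/5
x = -8/5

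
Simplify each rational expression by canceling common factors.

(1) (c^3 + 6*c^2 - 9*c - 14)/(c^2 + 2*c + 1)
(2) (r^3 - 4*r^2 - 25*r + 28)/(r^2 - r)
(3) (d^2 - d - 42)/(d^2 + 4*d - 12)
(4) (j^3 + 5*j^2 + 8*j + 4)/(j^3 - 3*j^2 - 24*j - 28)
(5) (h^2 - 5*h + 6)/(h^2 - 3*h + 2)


(1) = (c^2 + 5*c - 14)/(c + 1)
(2) = (r^2 - 3*r - 28)/r
(3) = (d - 7)/(d - 2)
(4) = (j + 1)/(j - 7)
(5) = (h - 3)/(h - 1)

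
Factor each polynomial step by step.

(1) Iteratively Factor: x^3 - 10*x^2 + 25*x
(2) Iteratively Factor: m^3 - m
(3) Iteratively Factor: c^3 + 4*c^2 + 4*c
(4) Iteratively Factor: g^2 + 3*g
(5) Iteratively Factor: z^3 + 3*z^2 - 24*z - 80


(1) = (x)*(x^2 - 10*x + 25) = x*(x - 5)*(x - 5)
(2) = (m - 1)*(m^2 + m) = m*(m - 1)*(m + 1)
(3) = (c + 2)*(c^2 + 2*c) = c*(c + 2)*(c + 2)
(4) = (g)*(g + 3)
(5) = (z + 4)*(z^2 - z - 20) = (z - 5)*(z + 4)*(z + 4)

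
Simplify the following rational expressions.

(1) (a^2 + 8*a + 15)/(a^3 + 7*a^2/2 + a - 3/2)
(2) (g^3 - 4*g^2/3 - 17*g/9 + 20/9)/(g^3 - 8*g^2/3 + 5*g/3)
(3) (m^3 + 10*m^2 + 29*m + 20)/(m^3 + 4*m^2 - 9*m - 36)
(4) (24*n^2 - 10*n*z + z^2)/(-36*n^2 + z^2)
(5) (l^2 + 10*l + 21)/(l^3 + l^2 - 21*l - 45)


(1) = (2*a + 10)/(2*a^2 + a - 1)
(2) = (3*g + 4)/(3*g)
(3) = (m^2 + 6*m + 5)/(m^2 - 9)
(4) = (-4*n + z)/(6*n + z)
(5) = (l + 7)/(l^2 - 2*l - 15)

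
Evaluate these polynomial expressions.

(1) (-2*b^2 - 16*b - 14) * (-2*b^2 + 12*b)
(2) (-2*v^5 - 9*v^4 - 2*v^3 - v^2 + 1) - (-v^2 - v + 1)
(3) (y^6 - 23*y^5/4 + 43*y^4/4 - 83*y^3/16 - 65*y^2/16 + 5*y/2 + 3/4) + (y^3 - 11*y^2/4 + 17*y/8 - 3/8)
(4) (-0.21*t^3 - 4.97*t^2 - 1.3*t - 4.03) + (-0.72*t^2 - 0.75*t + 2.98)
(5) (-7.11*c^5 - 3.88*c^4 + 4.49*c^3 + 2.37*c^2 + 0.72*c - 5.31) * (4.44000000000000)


(1) = 4*b^4 + 8*b^3 - 164*b^2 - 168*b
(2) = -2*v^5 - 9*v^4 - 2*v^3 + v
(3) = y^6 - 23*y^5/4 + 43*y^4/4 - 67*y^3/16 - 109*y^2/16 + 37*y/8 + 3/8
(4) = -0.21*t^3 - 5.69*t^2 - 2.05*t - 1.05
(5) = -31.5684*c^5 - 17.2272*c^4 + 19.9356*c^3 + 10.5228*c^2 + 3.1968*c - 23.5764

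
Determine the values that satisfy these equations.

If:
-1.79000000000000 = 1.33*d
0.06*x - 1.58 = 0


Then:
d = -1.35
x = 26.33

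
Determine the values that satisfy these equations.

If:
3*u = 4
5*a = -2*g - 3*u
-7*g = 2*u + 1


Then:
a = -62/105
g = -11/21
u = 4/3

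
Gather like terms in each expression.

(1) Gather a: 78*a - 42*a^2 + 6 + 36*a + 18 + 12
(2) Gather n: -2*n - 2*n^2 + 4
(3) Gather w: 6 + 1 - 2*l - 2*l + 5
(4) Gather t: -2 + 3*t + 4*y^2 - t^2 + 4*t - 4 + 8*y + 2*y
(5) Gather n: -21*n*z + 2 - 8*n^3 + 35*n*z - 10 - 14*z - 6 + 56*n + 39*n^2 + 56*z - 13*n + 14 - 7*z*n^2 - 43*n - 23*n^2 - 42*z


(1) = -42*a^2 + 114*a + 36
(2) = -2*n^2 - 2*n + 4
(3) = 12 - 4*l
(4) = -t^2 + 7*t + 4*y^2 + 10*y - 6
(5) = -8*n^3 + n^2*(16 - 7*z) + 14*n*z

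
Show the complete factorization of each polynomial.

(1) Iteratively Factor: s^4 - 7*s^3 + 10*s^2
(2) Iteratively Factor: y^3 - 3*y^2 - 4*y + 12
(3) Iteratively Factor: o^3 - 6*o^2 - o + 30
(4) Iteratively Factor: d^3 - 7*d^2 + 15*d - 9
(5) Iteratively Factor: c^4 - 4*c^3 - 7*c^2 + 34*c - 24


(1) = (s - 2)*(s^3 - 5*s^2) = (s - 5)*(s - 2)*(s^2) = s*(s - 5)*(s - 2)*(s)
(2) = (y - 2)*(y^2 - y - 6) = (y - 3)*(y - 2)*(y + 2)
(3) = (o - 5)*(o^2 - o - 6) = (o - 5)*(o - 3)*(o + 2)
(4) = (d - 3)*(d^2 - 4*d + 3) = (d - 3)*(d - 1)*(d - 3)
(5) = (c + 3)*(c^3 - 7*c^2 + 14*c - 8) = (c - 1)*(c + 3)*(c^2 - 6*c + 8) = (c - 4)*(c - 1)*(c + 3)*(c - 2)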